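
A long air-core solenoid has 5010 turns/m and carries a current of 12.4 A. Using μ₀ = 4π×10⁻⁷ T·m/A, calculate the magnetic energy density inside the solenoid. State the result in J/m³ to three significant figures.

B = μ₀nI = (4π×10⁻⁷)(5.010×10^3)(12.4) = 7.807×10^-2 T.
u = B²/(2μ₀) = (7.807×10^-2)²/(2×4π×10⁻⁷) = 2.4249×10^3 J/m³.

u ≈ 2420 J/m³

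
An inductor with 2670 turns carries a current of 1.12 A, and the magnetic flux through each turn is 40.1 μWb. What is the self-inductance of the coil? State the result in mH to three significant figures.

L ≈ 95.6 mH

Self-inductance is defined by L = NΦ_B/I (flux linkage over current).
L = (2670)(4.010×10^-5 Wb)/(1.12 A) = 9.560×10^-2 H.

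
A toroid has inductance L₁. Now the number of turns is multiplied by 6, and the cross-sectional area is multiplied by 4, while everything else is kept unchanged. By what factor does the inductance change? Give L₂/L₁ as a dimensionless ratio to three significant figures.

For a toroid, L ∝ μᵣN²A/R.
L₂/L₁ = (6)^2 × (4) = 144.

L₂/L₁ = 144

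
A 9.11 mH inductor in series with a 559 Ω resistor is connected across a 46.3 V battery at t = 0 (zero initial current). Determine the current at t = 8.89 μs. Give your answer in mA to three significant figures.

I ≈ 34.8 mA

τ = L/R = 9.110×10^-3/559 = 1.630×10^-5 s; final current I_∞ = ε/R = 46.3/559 = 8.283×10^-2 A.
I(t) = I_∞(1 − e^(−t/τ)) with t/τ = 0.546.
I = (8.283×10^-2)(1 − e^(−0.546)) = 3.482×10^-2 A.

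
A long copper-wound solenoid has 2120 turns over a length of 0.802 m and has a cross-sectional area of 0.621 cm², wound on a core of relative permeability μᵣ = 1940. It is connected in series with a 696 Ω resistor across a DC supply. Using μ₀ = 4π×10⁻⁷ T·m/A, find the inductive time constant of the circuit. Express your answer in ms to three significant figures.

A = 0.621 cm² = 6.210×10^-5 m².
L = μ₀μᵣN²A/ℓ = (4π×10⁻⁷)(1940)(2120)²(6.210×10^-5)/(0.802) = 0.8484 H.
τ = L/R = (0.8484)/(696) = 1.219×10^-3 s.

τ ≈ 1.22 ms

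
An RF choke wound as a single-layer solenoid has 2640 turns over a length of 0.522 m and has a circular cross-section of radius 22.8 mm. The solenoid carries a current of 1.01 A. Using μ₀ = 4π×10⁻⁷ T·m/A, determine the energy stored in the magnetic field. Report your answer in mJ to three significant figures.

U ≈ 14.0 mJ

A = πr² = π(2.280×10^-2 m)² = 1.633×10^-3 m².
L = μ₀N²A/ℓ = (4π×10⁻⁷)(2640)²(1.633×10^-3)/(0.522) = 2.740×10^-2 H.
U = ½LI² = ½(2.740×10^-2)(1.01)² = 1.398×10^-2 J.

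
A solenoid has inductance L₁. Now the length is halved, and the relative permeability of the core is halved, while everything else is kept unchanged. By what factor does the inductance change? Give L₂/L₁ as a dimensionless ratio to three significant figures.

For a solenoid, L ∝ μᵣN²A/ℓ.
L₂/L₁ = (0.5)^-1 × (0.5) = 1.00.

L₂/L₁ = 1.00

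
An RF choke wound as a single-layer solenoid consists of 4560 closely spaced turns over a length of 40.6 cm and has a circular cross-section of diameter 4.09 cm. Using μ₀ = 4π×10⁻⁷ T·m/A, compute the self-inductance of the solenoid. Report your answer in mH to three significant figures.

A = π(d/2)² = π(2.045×10^-2 m)² = 1.314×10^-3 m².
For a long solenoid, L = μ₀N²A/ℓ.
L = (4π×10⁻⁷)(4560)²(1.314×10^-3)/(0.406 m) = 8.456×10^-2 H.

L ≈ 84.6 mH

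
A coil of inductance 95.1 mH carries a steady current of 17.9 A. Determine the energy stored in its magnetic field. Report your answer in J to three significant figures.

U ≈ 15.2 J

Stored magnetic energy: U = ½LI².
U = ½(9.510×10^-2 H)(17.9 A)² = 15.24 J.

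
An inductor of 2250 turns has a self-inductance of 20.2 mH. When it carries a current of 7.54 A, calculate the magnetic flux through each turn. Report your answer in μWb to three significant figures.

From L = NΦ_B/I, the flux per turn is Φ_B = LI/N.
Φ_B = (2.020×10^-2 H)(7.54 A)/2250 = 6.769×10^-5 Wb.

Φ_B ≈ 67.7 μWb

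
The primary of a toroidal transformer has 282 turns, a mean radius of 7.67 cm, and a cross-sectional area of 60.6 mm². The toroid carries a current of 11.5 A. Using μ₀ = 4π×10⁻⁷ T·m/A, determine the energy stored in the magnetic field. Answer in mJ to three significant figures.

L = μ₀N²A/(2πR) = (4π×10⁻⁷)(282)²(6.060×10^-5)/(2π×7.670×10^-2) = 1.257×10^-5 H.
U = ½LI² = ½(1.257×10^-5)(11.5)² = 8.309×10^-4 J.

U ≈ 0.831 mJ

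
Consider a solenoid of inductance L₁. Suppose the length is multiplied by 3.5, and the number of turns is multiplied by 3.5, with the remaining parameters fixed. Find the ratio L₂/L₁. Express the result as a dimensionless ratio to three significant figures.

L₂/L₁ = 3.50

For a solenoid, L ∝ μᵣN²A/ℓ.
L₂/L₁ = (3.5)^-1 × (3.5)^2 = 3.50.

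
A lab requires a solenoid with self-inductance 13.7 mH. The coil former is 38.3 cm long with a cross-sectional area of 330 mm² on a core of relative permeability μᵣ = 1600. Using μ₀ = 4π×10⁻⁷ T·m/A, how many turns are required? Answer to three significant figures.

N ≈ 89 turns

A = 330 mm² = 3.300×10^-4 m².
From L = μ₀μᵣN²A/ℓ, N = √(Lℓ / (μ₀μᵣA)).
N = √[(1.370×10^-2)(0.383) / ((4π×10⁻⁷)(1600)×3.300×10^-4)] = √(7.908×10^3) ≈ 88.9.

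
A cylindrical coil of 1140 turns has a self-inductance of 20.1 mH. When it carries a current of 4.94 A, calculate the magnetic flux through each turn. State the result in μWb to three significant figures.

Φ_B ≈ 87.1 μWb

From L = NΦ_B/I, the flux per turn is Φ_B = LI/N.
Φ_B = (2.010×10^-2 H)(4.94 A)/1140 = 8.710×10^-5 Wb.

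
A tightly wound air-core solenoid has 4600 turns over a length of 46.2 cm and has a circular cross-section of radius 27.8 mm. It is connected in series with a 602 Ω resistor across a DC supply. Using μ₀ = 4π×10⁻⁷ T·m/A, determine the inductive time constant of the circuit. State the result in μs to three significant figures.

A = πr² = π(2.780×10^-2 m)² = 2.428×10^-3 m².
L = μ₀N²A/ℓ = (4π×10⁻⁷)(4600)²(2.428×10^-3)/(0.462) = 0.1397 H.
τ = L/R = (0.1397)/(602) = 2.321×10^-4 s.

τ ≈ 232 μs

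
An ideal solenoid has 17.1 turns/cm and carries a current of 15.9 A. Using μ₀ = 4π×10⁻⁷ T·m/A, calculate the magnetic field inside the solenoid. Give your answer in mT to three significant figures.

Inside a long solenoid, B = μ₀nI.
B = (4π×10⁻⁷)(1.710×10^3 m⁻¹)(15.9 A) = 3.417×10^-2 T.

B ≈ 34.2 mT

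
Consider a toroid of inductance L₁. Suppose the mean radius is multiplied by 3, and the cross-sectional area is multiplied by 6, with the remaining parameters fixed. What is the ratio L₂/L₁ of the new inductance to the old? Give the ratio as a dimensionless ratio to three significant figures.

For a toroid, L ∝ μᵣN²A/R.
L₂/L₁ = (3)^-1 × (6) = 2.00.

L₂/L₁ = 2.00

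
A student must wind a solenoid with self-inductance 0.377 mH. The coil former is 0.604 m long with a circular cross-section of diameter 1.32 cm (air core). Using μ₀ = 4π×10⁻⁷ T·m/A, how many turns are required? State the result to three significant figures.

N ≈ 1150 turns

A = π(d/2)² = π(6.600×10^-3 m)² = 1.368×10^-4 m².
From L = μ₀N²A/ℓ, N = √(Lℓ / (μ₀A)).
N = √[(3.770×10^-4)(0.604) / ((4π×10⁻⁷)×1.368×10^-4)] = √(1.324×10^6) ≈ 1150.7.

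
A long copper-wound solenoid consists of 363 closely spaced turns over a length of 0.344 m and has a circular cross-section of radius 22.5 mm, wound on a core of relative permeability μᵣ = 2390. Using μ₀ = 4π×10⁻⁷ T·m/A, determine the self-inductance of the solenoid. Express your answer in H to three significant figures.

A = πr² = π(2.250×10^-2 m)² = 1.590×10^-3 m².
For a long solenoid, L = μ₀μᵣN²A/ℓ.
L = (4π×10⁻⁷)(2390)(363)²(1.590×10^-3)/(0.344 m) = 1.83 H.

L ≈ 1.83 H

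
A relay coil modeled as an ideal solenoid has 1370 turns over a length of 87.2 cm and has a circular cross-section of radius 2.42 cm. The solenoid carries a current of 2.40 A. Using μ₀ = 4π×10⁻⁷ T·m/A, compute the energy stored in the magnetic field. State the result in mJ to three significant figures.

A = πr² = π(2.420×10^-2 m)² = 1.840×10^-3 m².
L = μ₀N²A/ℓ = (4π×10⁻⁷)(1370)²(1.840×10^-3)/(0.872) = 4.976×10^-3 H.
U = ½LI² = ½(4.976×10^-3)(2.40)² = 1.433×10^-2 J.

U ≈ 14.3 mJ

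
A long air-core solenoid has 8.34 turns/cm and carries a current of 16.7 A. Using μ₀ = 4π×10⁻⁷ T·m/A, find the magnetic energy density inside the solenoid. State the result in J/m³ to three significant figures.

u ≈ 122 J/m³

B = μ₀nI = (4π×10⁻⁷)(834)(16.7) = 1.750×10^-2 T.
u = B²/(2μ₀) = (1.750×10^-2)²/(2×4π×10⁻⁷) = 121.9 J/m³.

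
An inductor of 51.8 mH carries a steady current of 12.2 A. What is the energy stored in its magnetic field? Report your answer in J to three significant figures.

U ≈ 3.85 J

Stored magnetic energy: U = ½LI².
U = ½(5.180×10^-2 H)(12.2 A)² = 3.85496 J.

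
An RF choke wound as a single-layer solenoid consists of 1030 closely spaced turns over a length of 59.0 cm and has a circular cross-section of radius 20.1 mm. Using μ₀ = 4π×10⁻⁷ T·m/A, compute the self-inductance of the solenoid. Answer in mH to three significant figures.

L ≈ 2.87 mH

A = πr² = π(2.010×10^-2 m)² = 1.269×10^-3 m².
For a long solenoid, L = μ₀N²A/ℓ.
L = (4π×10⁻⁷)(1030)²(1.269×10^-3)/(0.59 m) = 2.868×10^-3 H.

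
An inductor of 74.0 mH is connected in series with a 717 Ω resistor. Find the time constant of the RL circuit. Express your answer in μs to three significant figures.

τ ≈ 103 μs

τ = L/R = (7.400×10^-2 H)/(717 Ω) = 1.032×10^-4 s.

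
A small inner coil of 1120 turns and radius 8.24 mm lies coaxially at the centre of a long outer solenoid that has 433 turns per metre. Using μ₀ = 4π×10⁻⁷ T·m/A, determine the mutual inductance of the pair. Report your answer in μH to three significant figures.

M ≈ 130 μH

The outer solenoid produces a uniform field B₁ = μ₀n₁I₁ across the inner coil,
so the flux linkage is N₂Φ = N₂B₁A₂ = μ₀n₁N₂A₂·I₁, giving M = μ₀n₁N₂A₂.
A₂ = πr² = π(8.240×10^-3 m)² = 2.133×10^-4 m².
M = (4π×10⁻⁷)(433)(1120)(2.133×10^-4) = 1.300×10^-4 H.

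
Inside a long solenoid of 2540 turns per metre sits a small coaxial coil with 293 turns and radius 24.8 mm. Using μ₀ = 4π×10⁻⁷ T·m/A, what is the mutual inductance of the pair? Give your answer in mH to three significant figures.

The outer solenoid produces a uniform field B₁ = μ₀n₁I₁ across the inner coil,
so the flux linkage is N₂Φ = N₂B₁A₂ = μ₀n₁N₂A₂·I₁, giving M = μ₀n₁N₂A₂.
A₂ = πr² = π(2.480×10^-2 m)² = 1.932×10^-3 m².
M = (4π×10⁻⁷)(2540)(293)(1.932×10^-3) = 1.807×10^-3 H.

M ≈ 1.81 mH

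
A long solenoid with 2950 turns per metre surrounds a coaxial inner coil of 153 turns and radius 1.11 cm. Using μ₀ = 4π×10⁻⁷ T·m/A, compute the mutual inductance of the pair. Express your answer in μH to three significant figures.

M ≈ 220 μH

The outer solenoid produces a uniform field B₁ = μ₀n₁I₁ across the inner coil,
so the flux linkage is N₂Φ = N₂B₁A₂ = μ₀n₁N₂A₂·I₁, giving M = μ₀n₁N₂A₂.
A₂ = πr² = π(1.110×10^-2 m)² = 3.871×10^-4 m².
M = (4π×10⁻⁷)(2950)(153)(3.871×10^-4) = 2.195×10^-4 H.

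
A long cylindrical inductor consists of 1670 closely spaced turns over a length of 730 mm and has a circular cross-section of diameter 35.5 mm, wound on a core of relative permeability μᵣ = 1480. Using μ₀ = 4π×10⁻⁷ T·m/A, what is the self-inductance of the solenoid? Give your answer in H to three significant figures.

A = π(d/2)² = π(1.775×10^-2 m)² = 9.898×10^-4 m².
For a long solenoid, L = μ₀μᵣN²A/ℓ.
L = (4π×10⁻⁷)(1480)(1670)²(9.898×10^-4)/(0.73 m) = 7.033 H.

L ≈ 7.03 H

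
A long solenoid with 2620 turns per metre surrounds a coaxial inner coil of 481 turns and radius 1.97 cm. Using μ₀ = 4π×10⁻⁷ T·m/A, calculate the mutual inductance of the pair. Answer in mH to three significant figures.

M ≈ 1.93 mH

The outer solenoid produces a uniform field B₁ = μ₀n₁I₁ across the inner coil,
so the flux linkage is N₂Φ = N₂B₁A₂ = μ₀n₁N₂A₂·I₁, giving M = μ₀n₁N₂A₂.
A₂ = πr² = π(1.970×10^-2 m)² = 1.219×10^-3 m².
M = (4π×10⁻⁷)(2620)(481)(1.219×10^-3) = 1.931×10^-3 H.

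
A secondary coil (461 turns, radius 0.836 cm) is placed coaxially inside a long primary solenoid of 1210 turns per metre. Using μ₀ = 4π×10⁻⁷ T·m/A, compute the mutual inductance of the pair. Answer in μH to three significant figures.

The outer solenoid produces a uniform field B₁ = μ₀n₁I₁ across the inner coil,
so the flux linkage is N₂Φ = N₂B₁A₂ = μ₀n₁N₂A₂·I₁, giving M = μ₀n₁N₂A₂.
A₂ = πr² = π(8.360×10^-3 m)² = 2.196×10^-4 m².
M = (4π×10⁻⁷)(1210)(461)(2.196×10^-4) = 1.539×10^-4 H.

M ≈ 154 μH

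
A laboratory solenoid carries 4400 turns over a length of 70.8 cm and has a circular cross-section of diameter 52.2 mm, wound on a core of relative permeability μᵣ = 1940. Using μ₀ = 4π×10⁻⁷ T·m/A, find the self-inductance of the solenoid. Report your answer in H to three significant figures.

A = π(d/2)² = π(2.610×10^-2 m)² = 2.140×10^-3 m².
For a long solenoid, L = μ₀μᵣN²A/ℓ.
L = (4π×10⁻⁷)(1940)(4400)²(2.140×10^-3)/(0.708 m) = 142.7 H.

L ≈ 143 H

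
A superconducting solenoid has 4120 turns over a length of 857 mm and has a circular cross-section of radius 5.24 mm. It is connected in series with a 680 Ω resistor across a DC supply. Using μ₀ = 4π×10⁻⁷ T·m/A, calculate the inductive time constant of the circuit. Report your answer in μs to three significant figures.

τ ≈ 3.16 μs

A = πr² = π(5.240×10^-3 m)² = 8.626×10^-5 m².
L = μ₀N²A/ℓ = (4π×10⁻⁷)(4120)²(8.626×10^-5)/(0.857) = 2.147×10^-3 H.
τ = L/R = (2.147×10^-3)/(680) = 3.157×10^-6 s.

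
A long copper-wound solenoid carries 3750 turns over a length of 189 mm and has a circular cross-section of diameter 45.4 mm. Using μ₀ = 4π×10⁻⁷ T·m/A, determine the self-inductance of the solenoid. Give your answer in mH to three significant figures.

L ≈ 151 mH

A = π(d/2)² = π(2.270×10^-2 m)² = 1.619×10^-3 m².
For a long solenoid, L = μ₀N²A/ℓ.
L = (4π×10⁻⁷)(3750)²(1.619×10^-3)/(0.189 m) = 0.1514 H.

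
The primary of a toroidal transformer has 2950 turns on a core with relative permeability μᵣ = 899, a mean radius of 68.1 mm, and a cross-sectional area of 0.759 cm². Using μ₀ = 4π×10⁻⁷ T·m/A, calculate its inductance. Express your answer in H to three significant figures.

L ≈ 1.74 H

For a thin toroid, L = μ₀μᵣN²A/(2πR).
L = (4π×10⁻⁷)(899)(2950)²(7.590×10^-5) / (2π×6.810×10^-2 m) = 1.744 H.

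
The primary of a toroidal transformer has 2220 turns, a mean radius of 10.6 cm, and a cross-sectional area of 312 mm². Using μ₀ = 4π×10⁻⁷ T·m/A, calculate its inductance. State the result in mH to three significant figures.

For a thin toroid, L = μ₀N²A/(2πR).
L = (4π×10⁻⁷)(2220)²(3.120×10^-4) / (2π×0.106 m) = 2.901×10^-3 H.

L ≈ 2.90 mH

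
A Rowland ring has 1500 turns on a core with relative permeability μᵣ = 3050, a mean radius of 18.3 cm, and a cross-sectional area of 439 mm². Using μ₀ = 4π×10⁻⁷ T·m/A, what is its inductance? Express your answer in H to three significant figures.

For a thin toroid, L = μ₀μᵣN²A/(2πR).
L = (4π×10⁻⁷)(3050)(1500)²(4.390×10^-4) / (2π×0.183 m) = 3.292 H.

L ≈ 3.29 H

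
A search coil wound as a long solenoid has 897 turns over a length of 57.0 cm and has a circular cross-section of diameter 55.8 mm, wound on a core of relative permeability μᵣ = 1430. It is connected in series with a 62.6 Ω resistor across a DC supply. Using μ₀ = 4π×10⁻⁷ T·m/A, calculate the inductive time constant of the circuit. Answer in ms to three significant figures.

A = π(d/2)² = π(2.790×10^-2 m)² = 2.445×10^-3 m².
L = μ₀μᵣN²A/ℓ = (4π×10⁻⁷)(1430)(897)²(2.445×10^-3)/(0.57) = 6.203 H.
τ = L/R = (6.203)/(62.6) = 9.909×10^-2 s.

τ ≈ 99.1 ms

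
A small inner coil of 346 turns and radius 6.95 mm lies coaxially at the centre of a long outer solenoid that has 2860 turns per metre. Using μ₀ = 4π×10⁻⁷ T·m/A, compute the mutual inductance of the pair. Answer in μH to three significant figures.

M ≈ 189 μH

The outer solenoid produces a uniform field B₁ = μ₀n₁I₁ across the inner coil,
so the flux linkage is N₂Φ = N₂B₁A₂ = μ₀n₁N₂A₂·I₁, giving M = μ₀n₁N₂A₂.
A₂ = πr² = π(6.950×10^-3 m)² = 1.517×10^-4 m².
M = (4π×10⁻⁷)(2860)(346)(1.517×10^-4) = 1.887×10^-4 H.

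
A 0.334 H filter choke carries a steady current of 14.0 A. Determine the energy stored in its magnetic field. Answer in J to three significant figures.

U ≈ 32.7 J

Stored magnetic energy: U = ½LI².
U = ½(0.334 H)(14.0 A)² = 32.73 J.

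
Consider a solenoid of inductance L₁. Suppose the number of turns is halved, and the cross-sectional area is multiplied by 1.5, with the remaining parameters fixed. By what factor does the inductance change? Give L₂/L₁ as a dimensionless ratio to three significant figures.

L₂/L₁ = 0.375

For a solenoid, L ∝ μᵣN²A/ℓ.
L₂/L₁ = (0.5)^2 × (1.5) = 0.375.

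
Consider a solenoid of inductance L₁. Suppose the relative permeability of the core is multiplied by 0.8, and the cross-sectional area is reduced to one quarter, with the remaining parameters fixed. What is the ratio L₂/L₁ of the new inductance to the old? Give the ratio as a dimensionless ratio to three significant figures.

L₂/L₁ = 0.200

For a solenoid, L ∝ μᵣN²A/ℓ.
L₂/L₁ = (0.8) × (0.25) = 0.200.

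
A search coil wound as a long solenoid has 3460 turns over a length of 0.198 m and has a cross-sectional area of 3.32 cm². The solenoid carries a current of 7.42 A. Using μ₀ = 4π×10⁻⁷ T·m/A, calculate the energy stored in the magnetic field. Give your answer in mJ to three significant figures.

U ≈ 694 mJ

A = 3.32 cm² = 3.320×10^-4 m².
L = μ₀N²A/ℓ = (4π×10⁻⁷)(3460)²(3.320×10^-4)/(0.198) = 2.523×10^-2 H.
U = ½LI² = ½(2.523×10^-2)(7.42)² = 0.6944 J.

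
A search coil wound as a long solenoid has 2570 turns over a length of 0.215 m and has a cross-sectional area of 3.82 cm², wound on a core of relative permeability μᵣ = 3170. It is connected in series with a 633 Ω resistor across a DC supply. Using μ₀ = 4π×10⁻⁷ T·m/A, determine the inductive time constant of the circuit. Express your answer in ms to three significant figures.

A = 3.82 cm² = 3.820×10^-4 m².
L = μ₀μᵣN²A/ℓ = (4π×10⁻⁷)(3170)(2570)²(3.820×10^-4)/(0.215) = 46.748 H.
τ = L/R = (46.748)/(633) = 7.385×10^-2 s.

τ ≈ 73.9 ms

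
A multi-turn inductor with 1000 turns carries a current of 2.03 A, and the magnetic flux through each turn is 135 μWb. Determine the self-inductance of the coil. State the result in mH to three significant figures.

L ≈ 66.5 mH

Self-inductance is defined by L = NΦ_B/I (flux linkage over current).
L = (1000)(1.350×10^-4 Wb)/(2.03 A) = 6.650×10^-2 H.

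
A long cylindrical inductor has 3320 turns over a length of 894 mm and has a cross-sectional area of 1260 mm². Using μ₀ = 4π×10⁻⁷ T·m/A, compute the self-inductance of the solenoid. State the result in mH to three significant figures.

A = 1260 mm² = 1.260×10^-3 m².
For a long solenoid, L = μ₀N²A/ℓ.
L = (4π×10⁻⁷)(3320)²(1.260×10^-3)/(0.894 m) = 1.952×10^-2 H.

L ≈ 19.5 mH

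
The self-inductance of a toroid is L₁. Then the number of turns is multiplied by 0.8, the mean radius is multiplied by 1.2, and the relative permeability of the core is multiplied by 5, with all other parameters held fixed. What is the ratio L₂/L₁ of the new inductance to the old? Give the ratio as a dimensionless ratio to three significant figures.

L₂/L₁ = 2.67

For a toroid, L ∝ μᵣN²A/R.
L₂/L₁ = (0.8)^2 × (1.2)^-1 × (5) = 2.67.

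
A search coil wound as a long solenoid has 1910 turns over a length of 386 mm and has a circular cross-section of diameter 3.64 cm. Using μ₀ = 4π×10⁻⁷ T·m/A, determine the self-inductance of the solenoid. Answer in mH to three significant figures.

A = π(d/2)² = π(1.820×10^-2 m)² = 1.041×10^-3 m².
For a long solenoid, L = μ₀N²A/ℓ.
L = (4π×10⁻⁷)(1910)²(1.041×10^-3)/(0.386 m) = 1.236×10^-2 H.

L ≈ 12.4 mH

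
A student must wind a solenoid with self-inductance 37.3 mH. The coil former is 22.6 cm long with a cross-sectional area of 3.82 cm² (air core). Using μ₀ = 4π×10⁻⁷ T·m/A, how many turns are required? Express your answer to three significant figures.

A = 3.82 cm² = 3.820×10^-4 m².
From L = μ₀N²A/ℓ, N = √(Lℓ / (μ₀A)).
N = √[(3.730×10^-2)(0.226) / ((4π×10⁻⁷)×3.820×10^-4)] = √(1.756×10^7) ≈ 4190.6.

N ≈ 4190 turns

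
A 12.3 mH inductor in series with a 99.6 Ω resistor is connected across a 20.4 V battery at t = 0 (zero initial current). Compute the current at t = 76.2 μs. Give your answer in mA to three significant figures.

I ≈ 94.3 mA

τ = L/R = 1.230×10^-2/99.6 = 1.2349×10^-4 s; final current I_∞ = ε/R = 20.4/99.6 = 0.2048 A.
I(t) = I_∞(1 − e^(−t/τ)) with t/τ = 0.617.
I = (0.2048)(1 − e^(−0.617)) = 9.431×10^-2 A.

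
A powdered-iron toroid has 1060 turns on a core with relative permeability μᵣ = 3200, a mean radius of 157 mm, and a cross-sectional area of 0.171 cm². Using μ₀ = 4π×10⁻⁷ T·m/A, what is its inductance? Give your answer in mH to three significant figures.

L ≈ 78.3 mH

For a thin toroid, L = μ₀μᵣN²A/(2πR).
L = (4π×10⁻⁷)(3200)(1060)²(1.710×10^-5) / (2π×0.157 m) = 7.832×10^-2 H.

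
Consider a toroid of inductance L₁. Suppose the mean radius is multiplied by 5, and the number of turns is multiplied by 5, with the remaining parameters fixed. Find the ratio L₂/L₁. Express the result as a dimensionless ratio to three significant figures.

For a toroid, L ∝ μᵣN²A/R.
L₂/L₁ = (5)^-1 × (5)^2 = 5.00.

L₂/L₁ = 5.00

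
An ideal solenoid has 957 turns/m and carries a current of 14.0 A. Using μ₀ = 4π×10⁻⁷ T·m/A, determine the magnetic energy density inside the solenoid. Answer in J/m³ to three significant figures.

u ≈ 113 J/m³

B = μ₀nI = (4π×10⁻⁷)(957)(14.0) = 1.684×10^-2 T.
u = B²/(2μ₀) = (1.684×10^-2)²/(2×4π×10⁻⁷) = 112.8 J/m³.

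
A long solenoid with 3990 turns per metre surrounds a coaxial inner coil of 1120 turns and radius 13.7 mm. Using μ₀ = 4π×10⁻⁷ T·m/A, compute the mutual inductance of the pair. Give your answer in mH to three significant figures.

The outer solenoid produces a uniform field B₁ = μ₀n₁I₁ across the inner coil,
so the flux linkage is N₂Φ = N₂B₁A₂ = μ₀n₁N₂A₂·I₁, giving M = μ₀n₁N₂A₂.
A₂ = πr² = π(1.370×10^-2 m)² = 5.896×10^-4 m².
M = (4π×10⁻⁷)(3990)(1120)(5.896×10^-4) = 3.311×10^-3 H.

M ≈ 3.31 mH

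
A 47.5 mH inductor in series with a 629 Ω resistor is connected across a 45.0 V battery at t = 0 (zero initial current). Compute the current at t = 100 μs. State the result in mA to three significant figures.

I ≈ 52.5 mA

τ = L/R = 4.750×10^-2/629 = 7.552×10^-5 s; final current I_∞ = ε/R = 45.0/629 = 7.154×10^-2 A.
I(t) = I_∞(1 − e^(−t/τ)) with t/τ = 1.324.
I = (7.154×10^-2)(1 − e^(−1.324)) = 5.251×10^-2 A.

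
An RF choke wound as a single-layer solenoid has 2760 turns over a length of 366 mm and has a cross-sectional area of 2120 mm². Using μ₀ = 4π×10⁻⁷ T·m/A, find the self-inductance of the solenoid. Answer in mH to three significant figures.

L ≈ 55.4 mH

A = 2120 mm² = 2.120×10^-3 m².
For a long solenoid, L = μ₀N²A/ℓ.
L = (4π×10⁻⁷)(2760)²(2.120×10^-3)/(0.366 m) = 5.5448×10^-2 H.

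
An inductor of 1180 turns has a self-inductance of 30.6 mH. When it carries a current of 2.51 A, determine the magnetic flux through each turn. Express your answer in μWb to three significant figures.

Φ_B ≈ 65.1 μWb

From L = NΦ_B/I, the flux per turn is Φ_B = LI/N.
Φ_B = (3.060×10^-2 H)(2.51 A)/1180 = 6.509×10^-5 Wb.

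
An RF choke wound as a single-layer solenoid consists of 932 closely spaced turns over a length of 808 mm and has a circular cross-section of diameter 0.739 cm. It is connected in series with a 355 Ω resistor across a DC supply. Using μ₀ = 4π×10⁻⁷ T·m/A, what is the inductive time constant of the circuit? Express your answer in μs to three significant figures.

A = π(d/2)² = π(3.695×10^-3 m)² = 4.289×10^-5 m².
L = μ₀N²A/ℓ = (4π×10⁻⁷)(932)²(4.289×10^-5)/(0.808) = 5.794×10^-5 H.
τ = L/R = (5.794×10^-5)/(355) = 1.632×10^-7 s.

τ ≈ 0.163 μs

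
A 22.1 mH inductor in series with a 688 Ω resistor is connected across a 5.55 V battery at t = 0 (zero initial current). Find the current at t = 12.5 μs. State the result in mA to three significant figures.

τ = L/R = 2.210×10^-2/688 = 3.212×10^-5 s; final current I_∞ = ε/R = 5.55/688 = 8.067×10^-3 A.
I(t) = I_∞(1 − e^(−t/τ)) with t/τ = 0.389.
I = (8.067×10^-3)(1 − e^(−0.389)) = 2.600×10^-3 A.

I ≈ 2.60 mA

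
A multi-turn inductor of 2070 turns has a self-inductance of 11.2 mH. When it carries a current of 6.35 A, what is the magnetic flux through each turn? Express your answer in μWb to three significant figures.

From L = NΦ_B/I, the flux per turn is Φ_B = LI/N.
Φ_B = (1.120×10^-2 H)(6.35 A)/2070 = 3.436×10^-5 Wb.

Φ_B ≈ 34.4 μWb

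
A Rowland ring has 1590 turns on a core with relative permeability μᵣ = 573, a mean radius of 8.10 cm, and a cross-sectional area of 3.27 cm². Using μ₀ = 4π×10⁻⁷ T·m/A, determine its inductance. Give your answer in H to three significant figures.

For a thin toroid, L = μ₀μᵣN²A/(2πR).
L = (4π×10⁻⁷)(573)(1590)²(3.270×10^-4) / (2π×8.100×10^-2 m) = 1.17 H.

L ≈ 1.17 H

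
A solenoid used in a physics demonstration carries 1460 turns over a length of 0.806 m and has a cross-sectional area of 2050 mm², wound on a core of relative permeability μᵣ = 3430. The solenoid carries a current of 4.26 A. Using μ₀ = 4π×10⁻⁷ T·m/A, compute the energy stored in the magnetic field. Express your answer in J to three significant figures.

A = 2050 mm² = 2.050×10^-3 m².
L = μ₀μᵣN²A/ℓ = (4π×10⁻⁷)(3430)(1460)²(2.050×10^-3)/(0.806) = 23.37 H.
U = ½LI² = ½(23.37)(4.26)² = 212 J.

U ≈ 212 J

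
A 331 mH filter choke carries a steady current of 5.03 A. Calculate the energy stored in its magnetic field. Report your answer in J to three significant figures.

U ≈ 4.19 J

Stored magnetic energy: U = ½LI².
U = ½(0.331 H)(5.03 A)² = 4.187 J.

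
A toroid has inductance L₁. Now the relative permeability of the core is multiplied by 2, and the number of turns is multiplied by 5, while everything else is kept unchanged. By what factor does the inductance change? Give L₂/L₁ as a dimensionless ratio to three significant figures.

L₂/L₁ = 50.0

For a toroid, L ∝ μᵣN²A/R.
L₂/L₁ = (2) × (5)^2 = 50.0.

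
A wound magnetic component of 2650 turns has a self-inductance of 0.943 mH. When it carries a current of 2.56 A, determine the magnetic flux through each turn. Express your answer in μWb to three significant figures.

Φ_B ≈ 0.911 μWb

From L = NΦ_B/I, the flux per turn is Φ_B = LI/N.
Φ_B = (9.430×10^-4 H)(2.56 A)/2650 = 9.110×10^-7 Wb.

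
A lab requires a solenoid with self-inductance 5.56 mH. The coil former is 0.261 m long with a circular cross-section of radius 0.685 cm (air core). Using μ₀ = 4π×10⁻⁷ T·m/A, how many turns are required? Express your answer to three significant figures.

A = πr² = π(6.850×10^-3 m)² = 1.474×10^-4 m².
From L = μ₀N²A/ℓ, N = √(Lℓ / (μ₀A)).
N = √[(5.560×10^-3)(0.261) / ((4π×10⁻⁷)×1.474×10^-4)] = √(7.834×10^6) ≈ 2798.9.

N ≈ 2800 turns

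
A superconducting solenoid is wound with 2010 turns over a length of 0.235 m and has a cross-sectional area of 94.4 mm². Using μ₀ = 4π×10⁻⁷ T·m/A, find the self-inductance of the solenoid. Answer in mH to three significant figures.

L ≈ 2.04 mH

A = 94.4 mm² = 9.440×10^-5 m².
For a long solenoid, L = μ₀N²A/ℓ.
L = (4π×10⁻⁷)(2010)²(9.440×10^-5)/(0.235 m) = 2.039×10^-3 H.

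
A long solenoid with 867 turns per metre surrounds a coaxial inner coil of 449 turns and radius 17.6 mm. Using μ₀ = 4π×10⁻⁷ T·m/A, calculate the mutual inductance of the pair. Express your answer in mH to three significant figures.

The outer solenoid produces a uniform field B₁ = μ₀n₁I₁ across the inner coil,
so the flux linkage is N₂Φ = N₂B₁A₂ = μ₀n₁N₂A₂·I₁, giving M = μ₀n₁N₂A₂.
A₂ = πr² = π(1.760×10^-2 m)² = 9.731×10^-4 m².
M = (4π×10⁻⁷)(867)(449)(9.731×10^-4) = 4.760×10^-4 H.

M ≈ 0.476 mH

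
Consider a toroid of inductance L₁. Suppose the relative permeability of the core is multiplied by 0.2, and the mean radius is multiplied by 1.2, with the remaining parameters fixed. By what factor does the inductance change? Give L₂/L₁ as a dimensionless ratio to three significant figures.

For a toroid, L ∝ μᵣN²A/R.
L₂/L₁ = (0.2) × (1.2)^-1 = 0.167.

L₂/L₁ = 0.167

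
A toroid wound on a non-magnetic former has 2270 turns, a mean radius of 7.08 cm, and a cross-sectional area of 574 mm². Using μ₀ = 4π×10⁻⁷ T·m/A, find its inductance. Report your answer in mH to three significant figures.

L ≈ 8.36 mH

For a thin toroid, L = μ₀N²A/(2πR).
L = (4π×10⁻⁷)(2270)²(5.740×10^-4) / (2π×7.080×10^-2 m) = 8.355×10^-3 H.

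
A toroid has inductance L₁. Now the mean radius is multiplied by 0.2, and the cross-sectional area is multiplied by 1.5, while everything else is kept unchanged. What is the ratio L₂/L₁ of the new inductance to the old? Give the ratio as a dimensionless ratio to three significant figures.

L₂/L₁ = 7.50

For a toroid, L ∝ μᵣN²A/R.
L₂/L₁ = (0.2)^-1 × (1.5) = 7.50.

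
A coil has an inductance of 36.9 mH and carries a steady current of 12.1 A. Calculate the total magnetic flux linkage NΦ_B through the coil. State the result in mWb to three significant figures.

NΦ_B ≈ 446 mWb

From L = NΦ_B/I, the flux linkage is NΦ_B = LI.
NΦ_B = (3.690×10^-2 H)(12.1 A) = 0.44649 Wb.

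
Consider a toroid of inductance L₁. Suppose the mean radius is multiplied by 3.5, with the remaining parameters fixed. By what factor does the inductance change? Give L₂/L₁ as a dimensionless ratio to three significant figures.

For a toroid, L ∝ μᵣN²A/R.
L₂/L₁ = (3.5)^-1 = 0.286.

L₂/L₁ = 0.286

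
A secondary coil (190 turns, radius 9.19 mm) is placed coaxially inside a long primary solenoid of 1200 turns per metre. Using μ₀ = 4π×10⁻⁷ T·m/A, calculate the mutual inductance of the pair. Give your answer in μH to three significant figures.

The outer solenoid produces a uniform field B₁ = μ₀n₁I₁ across the inner coil,
so the flux linkage is N₂Φ = N₂B₁A₂ = μ₀n₁N₂A₂·I₁, giving M = μ₀n₁N₂A₂.
A₂ = πr² = π(9.190×10^-3 m)² = 2.653×10^-4 m².
M = (4π×10⁻⁷)(1200)(190)(2.653×10^-4) = 7.602×10^-5 H.

M ≈ 76.0 μH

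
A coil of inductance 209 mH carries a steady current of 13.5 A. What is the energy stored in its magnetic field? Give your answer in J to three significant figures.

Stored magnetic energy: U = ½LI².
U = ½(0.209 H)(13.5 A)² = 19.045 J.

U ≈ 19.0 J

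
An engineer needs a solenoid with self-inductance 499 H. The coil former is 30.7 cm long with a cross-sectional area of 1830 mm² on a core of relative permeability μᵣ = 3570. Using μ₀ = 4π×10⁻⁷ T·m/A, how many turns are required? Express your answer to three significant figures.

A = 1830 mm² = 1.830×10^-3 m².
From L = μ₀μᵣN²A/ℓ, N = √(Lℓ / (μ₀μᵣA)).
N = √[(499)(0.307) / ((4π×10⁻⁷)(3570)×1.830×10^-3)] = √(1.866×10^7) ≈ 4319.7.

N ≈ 4320 turns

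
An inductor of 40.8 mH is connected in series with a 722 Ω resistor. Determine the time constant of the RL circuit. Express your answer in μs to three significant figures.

τ ≈ 56.5 μs

τ = L/R = (4.080×10^-2 H)/(722 Ω) = 5.651×10^-5 s.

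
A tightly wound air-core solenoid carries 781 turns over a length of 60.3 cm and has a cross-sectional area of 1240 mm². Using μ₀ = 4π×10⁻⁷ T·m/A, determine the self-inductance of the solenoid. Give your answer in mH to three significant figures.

A = 1240 mm² = 1.240×10^-3 m².
For a long solenoid, L = μ₀N²A/ℓ.
L = (4π×10⁻⁷)(781)²(1.240×10^-3)/(0.603 m) = 1.576×10^-3 H.

L ≈ 1.58 mH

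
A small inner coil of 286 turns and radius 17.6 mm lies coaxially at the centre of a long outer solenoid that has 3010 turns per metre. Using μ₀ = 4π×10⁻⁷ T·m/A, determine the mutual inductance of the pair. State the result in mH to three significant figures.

M ≈ 1.05 mH

The outer solenoid produces a uniform field B₁ = μ₀n₁I₁ across the inner coil,
so the flux linkage is N₂Φ = N₂B₁A₂ = μ₀n₁N₂A₂·I₁, giving M = μ₀n₁N₂A₂.
A₂ = πr² = π(1.760×10^-2 m)² = 9.731×10^-4 m².
M = (4π×10⁻⁷)(3010)(286)(9.731×10^-4) = 1.053×10^-3 H.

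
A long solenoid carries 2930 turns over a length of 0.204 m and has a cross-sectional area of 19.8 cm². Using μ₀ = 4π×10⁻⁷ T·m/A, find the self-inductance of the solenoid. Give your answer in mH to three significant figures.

L ≈ 105 mH

A = 19.8 cm² = 1.980×10^-3 m².
For a long solenoid, L = μ₀N²A/ℓ.
L = (4π×10⁻⁷)(2930)²(1.980×10^-3)/(0.204 m) = 0.1047 H.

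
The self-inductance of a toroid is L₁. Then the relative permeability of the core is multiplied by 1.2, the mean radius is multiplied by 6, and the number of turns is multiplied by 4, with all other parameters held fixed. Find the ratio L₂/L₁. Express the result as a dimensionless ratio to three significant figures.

L₂/L₁ = 3.20

For a toroid, L ∝ μᵣN²A/R.
L₂/L₁ = (1.2) × (6)^-1 × (4)^2 = 3.20.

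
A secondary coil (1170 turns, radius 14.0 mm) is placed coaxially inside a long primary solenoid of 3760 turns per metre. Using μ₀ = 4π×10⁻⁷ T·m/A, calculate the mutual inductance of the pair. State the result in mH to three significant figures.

The outer solenoid produces a uniform field B₁ = μ₀n₁I₁ across the inner coil,
so the flux linkage is N₂Φ = N₂B₁A₂ = μ₀n₁N₂A₂·I₁, giving M = μ₀n₁N₂A₂.
A₂ = πr² = π(1.400×10^-2 m)² = 6.158×10^-4 m².
M = (4π×10⁻⁷)(3760)(1170)(6.158×10^-4) = 3.404×10^-3 H.

M ≈ 3.40 mH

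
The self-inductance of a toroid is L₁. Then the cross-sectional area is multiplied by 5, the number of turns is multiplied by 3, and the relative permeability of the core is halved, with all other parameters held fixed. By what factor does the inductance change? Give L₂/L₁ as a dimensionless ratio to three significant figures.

L₂/L₁ = 22.5

For a toroid, L ∝ μᵣN²A/R.
L₂/L₁ = (5) × (3)^2 × (0.5) = 22.5.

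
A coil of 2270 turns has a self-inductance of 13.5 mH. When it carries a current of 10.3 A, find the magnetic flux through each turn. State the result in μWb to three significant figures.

From L = NΦ_B/I, the flux per turn is Φ_B = LI/N.
Φ_B = (1.350×10^-2 H)(10.3 A)/2270 = 6.126×10^-5 Wb.

Φ_B ≈ 61.3 μWb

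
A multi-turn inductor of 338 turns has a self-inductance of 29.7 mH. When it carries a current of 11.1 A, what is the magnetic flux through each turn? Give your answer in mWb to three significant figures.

Φ_B ≈ 0.975 mWb

From L = NΦ_B/I, the flux per turn is Φ_B = LI/N.
Φ_B = (2.970×10^-2 H)(11.1 A)/338 = 9.754×10^-4 Wb.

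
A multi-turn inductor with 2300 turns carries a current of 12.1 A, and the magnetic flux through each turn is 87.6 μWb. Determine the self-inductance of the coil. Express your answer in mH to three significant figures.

L ≈ 16.7 mH

Self-inductance is defined by L = NΦ_B/I (flux linkage over current).
L = (2300)(8.760×10^-5 Wb)/(12.1 A) = 1.665×10^-2 H.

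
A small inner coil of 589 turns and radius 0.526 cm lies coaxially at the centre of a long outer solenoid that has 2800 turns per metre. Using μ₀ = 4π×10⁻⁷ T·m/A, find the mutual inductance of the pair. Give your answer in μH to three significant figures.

The outer solenoid produces a uniform field B₁ = μ₀n₁I₁ across the inner coil,
so the flux linkage is N₂Φ = N₂B₁A₂ = μ₀n₁N₂A₂·I₁, giving M = μ₀n₁N₂A₂.
A₂ = πr² = π(5.260×10^-3 m)² = 8.692×10^-5 m².
M = (4π×10⁻⁷)(2800)(589)(8.692×10^-5) = 1.801×10^-4 H.

M ≈ 180 μH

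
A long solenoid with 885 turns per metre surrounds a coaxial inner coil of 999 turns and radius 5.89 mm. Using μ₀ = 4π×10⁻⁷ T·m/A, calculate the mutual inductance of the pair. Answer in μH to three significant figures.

The outer solenoid produces a uniform field B₁ = μ₀n₁I₁ across the inner coil,
so the flux linkage is N₂Φ = N₂B₁A₂ = μ₀n₁N₂A₂·I₁, giving M = μ₀n₁N₂A₂.
A₂ = πr² = π(5.890×10^-3 m)² = 1.090×10^-4 m².
M = (4π×10⁻⁷)(885)(999)(1.090×10^-4) = 1.211×10^-4 H.

M ≈ 121 μH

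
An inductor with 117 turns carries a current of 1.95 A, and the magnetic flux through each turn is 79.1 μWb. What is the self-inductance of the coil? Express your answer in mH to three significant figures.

Self-inductance is defined by L = NΦ_B/I (flux linkage over current).
L = (117)(7.910×10^-5 Wb)/(1.95 A) = 4.746×10^-3 H.

L ≈ 4.75 mH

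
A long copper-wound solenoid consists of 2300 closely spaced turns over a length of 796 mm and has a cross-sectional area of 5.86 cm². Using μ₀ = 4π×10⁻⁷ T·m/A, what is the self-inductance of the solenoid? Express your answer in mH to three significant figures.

A = 5.86 cm² = 5.860×10^-4 m².
For a long solenoid, L = μ₀N²A/ℓ.
L = (4π×10⁻⁷)(2300)²(5.860×10^-4)/(0.796 m) = 4.894×10^-3 H.

L ≈ 4.89 mH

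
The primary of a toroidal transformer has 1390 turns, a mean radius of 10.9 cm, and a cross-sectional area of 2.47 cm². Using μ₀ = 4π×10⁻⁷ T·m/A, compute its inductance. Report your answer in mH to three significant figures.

L ≈ 0.876 mH

For a thin toroid, L = μ₀N²A/(2πR).
L = (4π×10⁻⁷)(1390)²(2.470×10^-4) / (2π×0.109 m) = 8.756×10^-4 H.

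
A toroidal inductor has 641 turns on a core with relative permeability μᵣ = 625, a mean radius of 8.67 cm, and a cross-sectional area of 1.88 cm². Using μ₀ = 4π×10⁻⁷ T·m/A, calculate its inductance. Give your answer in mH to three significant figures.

For a thin toroid, L = μ₀μᵣN²A/(2πR).
L = (4π×10⁻⁷)(625)(641)²(1.880×10^-4) / (2π×8.670×10^-2 m) = 0.1114 H.

L ≈ 111 mH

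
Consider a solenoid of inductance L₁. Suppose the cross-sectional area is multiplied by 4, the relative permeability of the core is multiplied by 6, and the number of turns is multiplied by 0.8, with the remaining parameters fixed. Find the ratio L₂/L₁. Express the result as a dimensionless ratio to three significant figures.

For a solenoid, L ∝ μᵣN²A/ℓ.
L₂/L₁ = (4) × (6) × (0.8)^2 = 15.4.

L₂/L₁ = 15.4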